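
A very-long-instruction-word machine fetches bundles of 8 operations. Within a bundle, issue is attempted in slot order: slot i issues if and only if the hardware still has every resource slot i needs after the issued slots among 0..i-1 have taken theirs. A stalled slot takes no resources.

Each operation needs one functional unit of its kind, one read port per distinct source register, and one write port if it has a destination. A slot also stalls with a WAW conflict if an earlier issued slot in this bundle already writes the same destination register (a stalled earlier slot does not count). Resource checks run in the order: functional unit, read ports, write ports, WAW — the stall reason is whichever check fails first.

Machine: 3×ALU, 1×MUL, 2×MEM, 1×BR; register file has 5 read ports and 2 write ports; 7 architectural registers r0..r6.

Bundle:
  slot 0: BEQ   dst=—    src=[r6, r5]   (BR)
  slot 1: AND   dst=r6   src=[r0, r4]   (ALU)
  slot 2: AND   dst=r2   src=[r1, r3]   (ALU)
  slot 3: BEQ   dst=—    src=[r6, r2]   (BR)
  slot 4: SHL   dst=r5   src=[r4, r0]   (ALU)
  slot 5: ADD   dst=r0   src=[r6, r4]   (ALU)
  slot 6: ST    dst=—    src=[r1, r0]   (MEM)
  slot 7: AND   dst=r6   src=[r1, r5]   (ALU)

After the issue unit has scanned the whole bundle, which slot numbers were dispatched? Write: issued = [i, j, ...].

#0 BR src=r6,r5 dispatched  <A:3 Mu:1 Ld:2 B:0 rd:3 wr:2>
#1 ALU src=r0,r4 dispatched  <A:2 Mu:1 Ld:2 B:0 rd:1 wr:1>
#2 ALU src=r1,r3 held:RD_PORT  <A:2 Mu:1 Ld:2 B:0 rd:1 wr:1>
#3 BR src=r6,r2 held:FU  <A:2 Mu:1 Ld:2 B:0 rd:1 wr:1>
#4 ALU src=r4,r0 held:RD_PORT  <A:2 Mu:1 Ld:2 B:0 rd:1 wr:1>
#5 ALU src=r6,r4 held:RD_PORT  <A:2 Mu:1 Ld:2 B:0 rd:1 wr:1>
#6 MEM src=r1,r0 held:RD_PORT  <A:2 Mu:1 Ld:2 B:0 rd:1 wr:1>
#7 ALU src=r1,r5 held:RD_PORT  <A:2 Mu:1 Ld:2 B:0 rd:1 wr:1>

issued = [0, 1]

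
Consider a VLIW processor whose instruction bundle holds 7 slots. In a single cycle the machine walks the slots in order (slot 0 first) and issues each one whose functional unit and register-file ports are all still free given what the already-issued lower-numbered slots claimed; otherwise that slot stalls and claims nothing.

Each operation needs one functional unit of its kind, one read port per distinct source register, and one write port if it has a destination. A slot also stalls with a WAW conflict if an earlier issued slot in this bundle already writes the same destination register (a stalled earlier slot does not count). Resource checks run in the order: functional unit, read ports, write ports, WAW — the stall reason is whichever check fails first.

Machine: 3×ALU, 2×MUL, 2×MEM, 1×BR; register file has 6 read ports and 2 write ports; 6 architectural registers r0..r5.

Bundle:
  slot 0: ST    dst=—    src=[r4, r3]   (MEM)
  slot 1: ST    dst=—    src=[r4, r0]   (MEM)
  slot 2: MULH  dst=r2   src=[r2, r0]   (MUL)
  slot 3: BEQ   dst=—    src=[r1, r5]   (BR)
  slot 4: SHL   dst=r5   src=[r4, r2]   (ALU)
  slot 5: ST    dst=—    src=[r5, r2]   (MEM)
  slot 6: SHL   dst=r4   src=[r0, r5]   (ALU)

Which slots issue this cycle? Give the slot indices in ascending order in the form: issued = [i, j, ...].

issued = [0, 1, 2]

(0) want 1×MEM +2rd +0wr — yes → AL3|MU2|ME1|BR1|rd4|wr2
(1) want 1×MEM +2rd +0wr — yes → AL3|MU2|ME0|BR1|rd2|wr2
(2) want 1×MUL +2rd +1wr — yes → AL3|MU1|ME0|BR1|rd0|wr1
(3) want 1×BR +2rd +0wr — RD_PORT → AL3|MU1|ME0|BR1|rd0|wr1
(4) want 1×ALU +2rd +1wr — RD_PORT → AL3|MU1|ME0|BR1|rd0|wr1
(5) want 1×MEM +2rd +0wr — FU → AL3|MU1|ME0|BR1|rd0|wr1
(6) want 1×ALU +2rd +1wr — RD_PORT → AL3|MU1|ME0|BR1|rd0|wr1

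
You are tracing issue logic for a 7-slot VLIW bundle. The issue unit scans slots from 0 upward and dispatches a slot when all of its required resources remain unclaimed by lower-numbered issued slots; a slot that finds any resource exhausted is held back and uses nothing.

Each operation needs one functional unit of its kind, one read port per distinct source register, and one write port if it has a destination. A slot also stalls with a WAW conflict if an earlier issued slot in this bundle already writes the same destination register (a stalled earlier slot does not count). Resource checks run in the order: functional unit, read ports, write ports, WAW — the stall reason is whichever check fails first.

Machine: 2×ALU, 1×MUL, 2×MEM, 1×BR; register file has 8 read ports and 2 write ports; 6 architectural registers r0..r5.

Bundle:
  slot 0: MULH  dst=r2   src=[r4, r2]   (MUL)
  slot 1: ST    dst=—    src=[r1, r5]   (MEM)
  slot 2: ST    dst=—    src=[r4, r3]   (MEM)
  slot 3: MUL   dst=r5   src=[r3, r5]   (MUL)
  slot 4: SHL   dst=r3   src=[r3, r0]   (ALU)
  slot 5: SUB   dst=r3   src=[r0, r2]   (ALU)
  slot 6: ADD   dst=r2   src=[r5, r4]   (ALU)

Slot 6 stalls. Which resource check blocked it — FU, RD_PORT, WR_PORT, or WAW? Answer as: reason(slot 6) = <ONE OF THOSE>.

reason(slot 6) = RD_PORT

[0] MUL needs rd=2 wr=1: ok; after: ALU=2 MUL=0 MEM=2 BR=1, R=6, W=1
[1] MEM needs rd=2 wr=0: ok; after: ALU=2 MUL=0 MEM=1 BR=1, R=4, W=1
[2] MEM needs rd=2 wr=0: ok; after: ALU=2 MUL=0 MEM=0 BR=1, R=2, W=1
[3] MUL needs rd=2 wr=1: FU; after: ALU=2 MUL=0 MEM=0 BR=1, R=2, W=1
[4] ALU needs rd=2 wr=1: ok; after: ALU=1 MUL=0 MEM=0 BR=1, R=0, W=0
[5] ALU needs rd=2 wr=1: RD_PORT; after: ALU=1 MUL=0 MEM=0 BR=1, R=0, W=0
[6] ALU needs rd=2 wr=1: RD_PORT; after: ALU=1 MUL=0 MEM=0 BR=1, R=0, W=0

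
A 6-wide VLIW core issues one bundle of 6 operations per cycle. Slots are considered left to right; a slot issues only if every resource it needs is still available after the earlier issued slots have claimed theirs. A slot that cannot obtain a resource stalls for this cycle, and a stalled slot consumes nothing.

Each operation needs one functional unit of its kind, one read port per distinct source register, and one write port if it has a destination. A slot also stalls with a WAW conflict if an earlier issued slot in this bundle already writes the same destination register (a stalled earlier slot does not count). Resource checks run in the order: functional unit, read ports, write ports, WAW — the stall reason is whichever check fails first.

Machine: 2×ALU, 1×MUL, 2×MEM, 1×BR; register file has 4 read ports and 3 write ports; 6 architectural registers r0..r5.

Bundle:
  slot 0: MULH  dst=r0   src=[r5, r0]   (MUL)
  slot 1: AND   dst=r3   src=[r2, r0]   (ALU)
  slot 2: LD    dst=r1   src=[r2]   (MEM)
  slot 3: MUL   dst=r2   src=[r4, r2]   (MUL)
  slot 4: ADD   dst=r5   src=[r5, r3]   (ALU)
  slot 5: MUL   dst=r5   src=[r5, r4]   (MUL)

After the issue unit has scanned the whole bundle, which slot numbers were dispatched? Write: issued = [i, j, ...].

issued = [0, 1]

#0 MUL src=r5,r0 dispatched  <A:2 Mu:0 Ld:2 B:1 rd:2 wr:2>
#1 ALU src=r2,r0 dispatched  <A:1 Mu:0 Ld:2 B:1 rd:0 wr:1>
#2 MEM src=r2 held:RD_PORT  <A:1 Mu:0 Ld:2 B:1 rd:0 wr:1>
#3 MUL src=r4,r2 held:FU  <A:1 Mu:0 Ld:2 B:1 rd:0 wr:1>
#4 ALU src=r5,r3 held:RD_PORT  <A:1 Mu:0 Ld:2 B:1 rd:0 wr:1>
#5 MUL src=r5,r4 held:FU  <A:1 Mu:0 Ld:2 B:1 rd:0 wr:1>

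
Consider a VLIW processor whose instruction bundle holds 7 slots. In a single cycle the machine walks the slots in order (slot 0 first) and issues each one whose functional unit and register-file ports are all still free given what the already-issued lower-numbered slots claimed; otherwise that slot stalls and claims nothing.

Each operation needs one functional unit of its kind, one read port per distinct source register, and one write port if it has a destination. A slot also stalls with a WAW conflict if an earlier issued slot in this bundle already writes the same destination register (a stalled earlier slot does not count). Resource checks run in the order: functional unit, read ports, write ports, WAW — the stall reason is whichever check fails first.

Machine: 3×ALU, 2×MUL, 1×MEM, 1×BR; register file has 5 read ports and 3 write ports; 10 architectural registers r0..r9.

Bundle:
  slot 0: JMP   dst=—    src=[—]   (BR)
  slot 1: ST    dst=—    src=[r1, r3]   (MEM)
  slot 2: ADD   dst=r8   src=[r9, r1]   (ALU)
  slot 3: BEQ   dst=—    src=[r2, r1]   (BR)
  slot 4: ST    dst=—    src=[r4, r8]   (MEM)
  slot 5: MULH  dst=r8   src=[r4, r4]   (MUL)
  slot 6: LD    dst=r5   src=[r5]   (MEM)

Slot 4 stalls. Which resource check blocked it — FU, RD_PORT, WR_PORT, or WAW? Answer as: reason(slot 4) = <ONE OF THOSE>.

reason(slot 4) = FU

slot 0 (BR): ISSUE — free A3,Mu2,Ld1,B0 rp5 wp3
slot 1 (MEM): ISSUE — free A3,Mu2,Ld0,B0 rp3 wp3
slot 2 (ALU): ISSUE — free A2,Mu2,Ld0,B0 rp1 wp2
slot 3 (BR): stall FU — free A2,Mu2,Ld0,B0 rp1 wp2
slot 4 (MEM): stall FU — free A2,Mu2,Ld0,B0 rp1 wp2
slot 5 (MUL): stall WAW — free A2,Mu2,Ld0,B0 rp1 wp2
slot 6 (MEM): stall FU — free A2,Mu2,Ld0,B0 rp1 wp2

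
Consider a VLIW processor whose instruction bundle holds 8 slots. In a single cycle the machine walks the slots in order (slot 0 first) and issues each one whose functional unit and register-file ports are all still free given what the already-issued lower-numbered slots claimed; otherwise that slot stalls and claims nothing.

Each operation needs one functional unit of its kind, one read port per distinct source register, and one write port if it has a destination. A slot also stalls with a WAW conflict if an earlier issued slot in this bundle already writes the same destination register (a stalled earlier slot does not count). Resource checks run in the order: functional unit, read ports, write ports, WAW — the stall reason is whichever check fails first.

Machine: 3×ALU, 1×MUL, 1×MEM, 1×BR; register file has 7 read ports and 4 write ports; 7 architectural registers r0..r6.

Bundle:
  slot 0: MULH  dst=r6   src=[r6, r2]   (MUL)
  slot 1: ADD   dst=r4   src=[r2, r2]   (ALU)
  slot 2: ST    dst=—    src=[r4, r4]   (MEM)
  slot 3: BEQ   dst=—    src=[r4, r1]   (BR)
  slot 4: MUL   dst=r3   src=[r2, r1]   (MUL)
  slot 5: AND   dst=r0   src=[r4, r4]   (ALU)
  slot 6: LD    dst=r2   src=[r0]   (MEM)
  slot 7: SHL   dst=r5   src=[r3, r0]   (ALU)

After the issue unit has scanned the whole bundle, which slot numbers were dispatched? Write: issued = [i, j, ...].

(0) want 1×MUL +2rd +1wr — yes → AL3|MU0|ME1|BR1|rd5|wr3
(1) want 1×ALU +1rd +1wr — yes → AL2|MU0|ME1|BR1|rd4|wr2
(2) want 1×MEM +1rd +0wr — yes → AL2|MU0|ME0|BR1|rd3|wr2
(3) want 1×BR +2rd +0wr — yes → AL2|MU0|ME0|BR0|rd1|wr2
(4) want 1×MUL +2rd +1wr — FU → AL2|MU0|ME0|BR0|rd1|wr2
(5) want 1×ALU +1rd +1wr — yes → AL1|MU0|ME0|BR0|rd0|wr1
(6) want 1×MEM +1rd +1wr — FU → AL1|MU0|ME0|BR0|rd0|wr1
(7) want 1×ALU +2rd +1wr — RD_PORT → AL1|MU0|ME0|BR0|rd0|wr1

issued = [0, 1, 2, 3, 5]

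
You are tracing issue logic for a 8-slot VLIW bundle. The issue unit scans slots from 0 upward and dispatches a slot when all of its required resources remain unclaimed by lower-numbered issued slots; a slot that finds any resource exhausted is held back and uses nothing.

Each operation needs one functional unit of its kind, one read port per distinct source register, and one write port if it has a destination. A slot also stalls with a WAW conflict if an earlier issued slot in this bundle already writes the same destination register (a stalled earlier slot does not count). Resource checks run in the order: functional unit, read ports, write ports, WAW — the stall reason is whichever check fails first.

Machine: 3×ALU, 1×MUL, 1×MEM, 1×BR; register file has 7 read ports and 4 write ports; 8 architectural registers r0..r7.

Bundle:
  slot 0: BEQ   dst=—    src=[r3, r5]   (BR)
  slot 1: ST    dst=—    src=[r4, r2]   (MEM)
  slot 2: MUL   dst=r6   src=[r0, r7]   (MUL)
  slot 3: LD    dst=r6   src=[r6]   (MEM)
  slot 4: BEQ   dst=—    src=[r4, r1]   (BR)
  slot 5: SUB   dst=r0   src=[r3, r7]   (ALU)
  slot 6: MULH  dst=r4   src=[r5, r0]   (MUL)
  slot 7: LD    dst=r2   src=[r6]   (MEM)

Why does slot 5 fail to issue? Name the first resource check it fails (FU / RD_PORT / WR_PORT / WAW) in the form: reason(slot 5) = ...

reason(slot 5) = RD_PORT

  0. BR ⇒ go  {3A/1Mu/1Ld/0B | 5r 4w}
  1. MEM ⇒ go  {3A/1Mu/0Ld/0B | 3r 4w}
  2. MUL→r6 ⇒ go  {3A/0Mu/0Ld/0B | 1r 3w}
  3. MEM→r6 ⇒ no(FU)  {3A/0Mu/0Ld/0B | 1r 3w}
  4. BR ⇒ no(FU)  {3A/0Mu/0Ld/0B | 1r 3w}
  5. ALU→r0 ⇒ no(RD_PORT)  {3A/0Mu/0Ld/0B | 1r 3w}
  6. MUL→r4 ⇒ no(FU)  {3A/0Mu/0Ld/0B | 1r 3w}
  7. MEM→r2 ⇒ no(FU)  {3A/0Mu/0Ld/0B | 1r 3w}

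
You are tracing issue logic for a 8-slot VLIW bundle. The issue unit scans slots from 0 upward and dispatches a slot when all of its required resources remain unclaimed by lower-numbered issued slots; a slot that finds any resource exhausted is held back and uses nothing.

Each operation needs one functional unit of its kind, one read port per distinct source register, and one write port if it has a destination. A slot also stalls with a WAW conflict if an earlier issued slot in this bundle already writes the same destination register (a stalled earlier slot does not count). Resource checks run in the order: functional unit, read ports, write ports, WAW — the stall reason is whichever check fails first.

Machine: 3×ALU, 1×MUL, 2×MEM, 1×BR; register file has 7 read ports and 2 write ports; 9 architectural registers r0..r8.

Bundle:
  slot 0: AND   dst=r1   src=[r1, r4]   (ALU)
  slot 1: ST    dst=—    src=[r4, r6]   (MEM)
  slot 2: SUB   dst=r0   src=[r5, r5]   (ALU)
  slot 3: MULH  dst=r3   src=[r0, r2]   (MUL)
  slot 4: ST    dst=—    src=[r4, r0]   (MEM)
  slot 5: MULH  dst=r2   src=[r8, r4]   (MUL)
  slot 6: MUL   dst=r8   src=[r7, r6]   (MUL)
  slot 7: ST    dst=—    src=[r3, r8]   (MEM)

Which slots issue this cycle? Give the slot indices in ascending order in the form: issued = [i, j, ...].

slot 0 (ALU): ISSUE — free A2,Mu1,Ld2,B1 rp5 wp1
slot 1 (MEM): ISSUE — free A2,Mu1,Ld1,B1 rp3 wp1
slot 2 (ALU): ISSUE — free A1,Mu1,Ld1,B1 rp2 wp0
slot 3 (MUL): stall WR_PORT — free A1,Mu1,Ld1,B1 rp2 wp0
slot 4 (MEM): ISSUE — free A1,Mu1,Ld0,B1 rp0 wp0
slot 5 (MUL): stall RD_PORT — free A1,Mu1,Ld0,B1 rp0 wp0
slot 6 (MUL): stall RD_PORT — free A1,Mu1,Ld0,B1 rp0 wp0
slot 7 (MEM): stall FU — free A1,Mu1,Ld0,B1 rp0 wp0

issued = [0, 1, 2, 4]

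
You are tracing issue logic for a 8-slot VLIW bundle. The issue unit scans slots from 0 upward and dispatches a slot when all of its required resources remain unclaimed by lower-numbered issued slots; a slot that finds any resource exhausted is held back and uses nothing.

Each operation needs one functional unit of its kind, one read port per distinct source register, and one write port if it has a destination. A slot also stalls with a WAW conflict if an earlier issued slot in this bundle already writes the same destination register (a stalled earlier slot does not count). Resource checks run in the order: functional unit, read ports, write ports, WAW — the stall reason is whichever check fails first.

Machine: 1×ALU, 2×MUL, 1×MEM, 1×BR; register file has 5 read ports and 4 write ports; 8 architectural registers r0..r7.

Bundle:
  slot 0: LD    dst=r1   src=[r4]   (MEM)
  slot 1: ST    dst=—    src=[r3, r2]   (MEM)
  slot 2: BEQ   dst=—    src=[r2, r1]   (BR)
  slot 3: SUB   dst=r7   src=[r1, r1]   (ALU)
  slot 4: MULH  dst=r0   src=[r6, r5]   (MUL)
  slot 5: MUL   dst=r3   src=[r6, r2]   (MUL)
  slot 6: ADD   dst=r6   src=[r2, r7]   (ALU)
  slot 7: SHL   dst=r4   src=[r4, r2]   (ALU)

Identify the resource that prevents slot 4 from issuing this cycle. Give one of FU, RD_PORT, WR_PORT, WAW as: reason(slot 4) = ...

reason(slot 4) = RD_PORT

[0] MEM needs rd=1 wr=1: ok; after: ALU=1 MUL=2 MEM=0 BR=1, R=4, W=3
[1] MEM needs rd=2 wr=0: FU; after: ALU=1 MUL=2 MEM=0 BR=1, R=4, W=3
[2] BR needs rd=2 wr=0: ok; after: ALU=1 MUL=2 MEM=0 BR=0, R=2, W=3
[3] ALU needs rd=1 wr=1: ok; after: ALU=0 MUL=2 MEM=0 BR=0, R=1, W=2
[4] MUL needs rd=2 wr=1: RD_PORT; after: ALU=0 MUL=2 MEM=0 BR=0, R=1, W=2
[5] MUL needs rd=2 wr=1: RD_PORT; after: ALU=0 MUL=2 MEM=0 BR=0, R=1, W=2
[6] ALU needs rd=2 wr=1: FU; after: ALU=0 MUL=2 MEM=0 BR=0, R=1, W=2
[7] ALU needs rd=2 wr=1: FU; after: ALU=0 MUL=2 MEM=0 BR=0, R=1, W=2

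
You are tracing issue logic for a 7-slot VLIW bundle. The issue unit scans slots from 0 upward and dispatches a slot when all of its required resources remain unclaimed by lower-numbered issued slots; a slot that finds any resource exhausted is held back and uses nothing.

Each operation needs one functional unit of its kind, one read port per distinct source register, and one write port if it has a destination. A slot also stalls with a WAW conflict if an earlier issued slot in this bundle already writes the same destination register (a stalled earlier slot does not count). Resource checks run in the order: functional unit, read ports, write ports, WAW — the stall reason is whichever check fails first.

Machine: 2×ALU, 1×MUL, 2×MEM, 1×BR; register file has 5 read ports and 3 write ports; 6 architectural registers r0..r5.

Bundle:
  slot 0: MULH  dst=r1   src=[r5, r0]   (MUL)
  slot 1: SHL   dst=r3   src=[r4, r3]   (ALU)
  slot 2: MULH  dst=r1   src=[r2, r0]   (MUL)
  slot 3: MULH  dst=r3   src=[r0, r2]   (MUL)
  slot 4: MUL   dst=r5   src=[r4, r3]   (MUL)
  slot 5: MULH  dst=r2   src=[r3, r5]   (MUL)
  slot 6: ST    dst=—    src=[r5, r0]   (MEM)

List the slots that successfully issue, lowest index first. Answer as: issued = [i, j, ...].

slot 0 (MUL): ISSUE — free A2,Mu0,Ld2,B1 rp3 wp2
slot 1 (ALU): ISSUE — free A1,Mu0,Ld2,B1 rp1 wp1
slot 2 (MUL): stall FU — free A1,Mu0,Ld2,B1 rp1 wp1
slot 3 (MUL): stall FU — free A1,Mu0,Ld2,B1 rp1 wp1
slot 4 (MUL): stall FU — free A1,Mu0,Ld2,B1 rp1 wp1
slot 5 (MUL): stall FU — free A1,Mu0,Ld2,B1 rp1 wp1
slot 6 (MEM): stall RD_PORT — free A1,Mu0,Ld2,B1 rp1 wp1

issued = [0, 1]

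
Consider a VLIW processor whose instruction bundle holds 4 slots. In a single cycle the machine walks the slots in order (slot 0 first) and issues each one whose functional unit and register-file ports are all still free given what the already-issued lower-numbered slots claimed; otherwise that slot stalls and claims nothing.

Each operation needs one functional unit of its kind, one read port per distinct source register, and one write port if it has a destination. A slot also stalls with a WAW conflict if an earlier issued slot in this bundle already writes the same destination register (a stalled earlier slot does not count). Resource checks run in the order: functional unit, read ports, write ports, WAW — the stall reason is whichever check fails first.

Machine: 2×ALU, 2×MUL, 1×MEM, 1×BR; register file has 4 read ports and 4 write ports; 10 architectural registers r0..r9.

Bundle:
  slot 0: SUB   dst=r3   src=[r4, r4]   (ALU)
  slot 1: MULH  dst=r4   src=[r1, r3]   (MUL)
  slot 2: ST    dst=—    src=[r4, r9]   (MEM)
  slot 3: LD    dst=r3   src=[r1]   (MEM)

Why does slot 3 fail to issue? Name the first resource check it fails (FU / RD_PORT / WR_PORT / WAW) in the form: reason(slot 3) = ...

reason(slot 3) = WAW

[0] ALU needs rd=1 wr=1: ok; after: ALU=1 MUL=2 MEM=1 BR=1, R=3, W=3
[1] MUL needs rd=2 wr=1: ok; after: ALU=1 MUL=1 MEM=1 BR=1, R=1, W=2
[2] MEM needs rd=2 wr=0: RD_PORT; after: ALU=1 MUL=1 MEM=1 BR=1, R=1, W=2
[3] MEM needs rd=1 wr=1: WAW; after: ALU=1 MUL=1 MEM=1 BR=1, R=1, W=2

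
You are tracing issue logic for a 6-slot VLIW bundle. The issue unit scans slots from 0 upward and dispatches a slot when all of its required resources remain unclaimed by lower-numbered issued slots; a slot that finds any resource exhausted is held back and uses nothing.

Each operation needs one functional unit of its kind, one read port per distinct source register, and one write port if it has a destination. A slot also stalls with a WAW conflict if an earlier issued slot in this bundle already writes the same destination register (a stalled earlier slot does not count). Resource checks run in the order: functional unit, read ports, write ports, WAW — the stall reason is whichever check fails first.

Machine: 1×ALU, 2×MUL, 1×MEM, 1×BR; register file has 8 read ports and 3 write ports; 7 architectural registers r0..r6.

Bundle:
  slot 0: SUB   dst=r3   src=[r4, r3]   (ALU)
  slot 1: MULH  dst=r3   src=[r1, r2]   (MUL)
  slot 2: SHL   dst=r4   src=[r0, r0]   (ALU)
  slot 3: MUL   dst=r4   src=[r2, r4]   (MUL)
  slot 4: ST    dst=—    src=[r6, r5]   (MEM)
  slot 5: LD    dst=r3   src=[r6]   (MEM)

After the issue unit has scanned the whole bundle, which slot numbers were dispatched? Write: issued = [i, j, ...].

issued = [0, 3, 4]

(0) want 1×ALU +2rd +1wr — yes → AL0|MU2|ME1|BR1|rd6|wr2
(1) want 1×MUL +2rd +1wr — WAW → AL0|MU2|ME1|BR1|rd6|wr2
(2) want 1×ALU +1rd +1wr — FU → AL0|MU2|ME1|BR1|rd6|wr2
(3) want 1×MUL +2rd +1wr — yes → AL0|MU1|ME1|BR1|rd4|wr1
(4) want 1×MEM +2rd +0wr — yes → AL0|MU1|ME0|BR1|rd2|wr1
(5) want 1×MEM +1rd +1wr — FU → AL0|MU1|ME0|BR1|rd2|wr1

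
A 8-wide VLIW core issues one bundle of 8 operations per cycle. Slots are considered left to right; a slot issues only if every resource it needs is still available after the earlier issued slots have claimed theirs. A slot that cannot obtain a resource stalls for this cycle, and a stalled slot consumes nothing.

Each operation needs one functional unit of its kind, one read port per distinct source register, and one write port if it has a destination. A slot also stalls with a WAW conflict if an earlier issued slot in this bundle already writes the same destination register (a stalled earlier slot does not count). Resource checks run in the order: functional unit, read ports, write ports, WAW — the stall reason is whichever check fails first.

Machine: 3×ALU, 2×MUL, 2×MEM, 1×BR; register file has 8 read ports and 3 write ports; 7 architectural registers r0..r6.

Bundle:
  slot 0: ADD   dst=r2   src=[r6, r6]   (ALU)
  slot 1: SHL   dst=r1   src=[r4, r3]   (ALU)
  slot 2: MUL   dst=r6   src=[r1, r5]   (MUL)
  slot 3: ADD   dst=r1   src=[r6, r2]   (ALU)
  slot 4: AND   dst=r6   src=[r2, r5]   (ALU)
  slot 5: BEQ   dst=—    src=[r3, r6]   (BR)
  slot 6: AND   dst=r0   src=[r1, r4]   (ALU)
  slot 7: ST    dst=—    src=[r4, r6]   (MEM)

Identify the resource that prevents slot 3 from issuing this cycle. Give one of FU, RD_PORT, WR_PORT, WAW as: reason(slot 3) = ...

#0 ALU src=r6,r6 dispatched  <A:2 Mu:2 Ld:2 B:1 rd:7 wr:2>
#1 ALU src=r4,r3 dispatched  <A:1 Mu:2 Ld:2 B:1 rd:5 wr:1>
#2 MUL src=r1,r5 dispatched  <A:1 Mu:1 Ld:2 B:1 rd:3 wr:0>
#3 ALU src=r6,r2 held:WR_PORT  <A:1 Mu:1 Ld:2 B:1 rd:3 wr:0>
#4 ALU src=r2,r5 held:WR_PORT  <A:1 Mu:1 Ld:2 B:1 rd:3 wr:0>
#5 BR src=r3,r6 dispatched  <A:1 Mu:1 Ld:2 B:0 rd:1 wr:0>
#6 ALU src=r1,r4 held:RD_PORT  <A:1 Mu:1 Ld:2 B:0 rd:1 wr:0>
#7 MEM src=r4,r6 held:RD_PORT  <A:1 Mu:1 Ld:2 B:0 rd:1 wr:0>

reason(slot 3) = WR_PORT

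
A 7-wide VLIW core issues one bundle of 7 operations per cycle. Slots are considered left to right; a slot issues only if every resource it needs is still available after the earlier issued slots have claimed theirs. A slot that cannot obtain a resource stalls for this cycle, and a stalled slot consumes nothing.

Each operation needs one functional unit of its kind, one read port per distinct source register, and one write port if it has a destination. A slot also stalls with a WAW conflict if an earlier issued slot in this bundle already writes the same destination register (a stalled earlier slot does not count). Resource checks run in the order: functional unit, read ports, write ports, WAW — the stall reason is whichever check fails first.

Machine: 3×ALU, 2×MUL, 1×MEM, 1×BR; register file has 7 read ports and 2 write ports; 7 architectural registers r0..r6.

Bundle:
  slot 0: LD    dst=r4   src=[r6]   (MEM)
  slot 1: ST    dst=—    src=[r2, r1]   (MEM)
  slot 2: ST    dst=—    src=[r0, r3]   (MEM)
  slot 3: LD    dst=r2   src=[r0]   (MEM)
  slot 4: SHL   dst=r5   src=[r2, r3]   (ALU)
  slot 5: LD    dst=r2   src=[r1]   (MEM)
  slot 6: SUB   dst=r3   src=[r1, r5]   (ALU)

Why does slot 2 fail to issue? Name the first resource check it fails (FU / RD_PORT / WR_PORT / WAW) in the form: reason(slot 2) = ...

[0] MEM needs rd=1 wr=1: ok; after: ALU=3 MUL=2 MEM=0 BR=1, R=6, W=1
[1] MEM needs rd=2 wr=0: FU; after: ALU=3 MUL=2 MEM=0 BR=1, R=6, W=1
[2] MEM needs rd=2 wr=0: FU; after: ALU=3 MUL=2 MEM=0 BR=1, R=6, W=1
[3] MEM needs rd=1 wr=1: FU; after: ALU=3 MUL=2 MEM=0 BR=1, R=6, W=1
[4] ALU needs rd=2 wr=1: ok; after: ALU=2 MUL=2 MEM=0 BR=1, R=4, W=0
[5] MEM needs rd=1 wr=1: FU; after: ALU=2 MUL=2 MEM=0 BR=1, R=4, W=0
[6] ALU needs rd=2 wr=1: WR_PORT; after: ALU=2 MUL=2 MEM=0 BR=1, R=4, W=0

reason(slot 2) = FU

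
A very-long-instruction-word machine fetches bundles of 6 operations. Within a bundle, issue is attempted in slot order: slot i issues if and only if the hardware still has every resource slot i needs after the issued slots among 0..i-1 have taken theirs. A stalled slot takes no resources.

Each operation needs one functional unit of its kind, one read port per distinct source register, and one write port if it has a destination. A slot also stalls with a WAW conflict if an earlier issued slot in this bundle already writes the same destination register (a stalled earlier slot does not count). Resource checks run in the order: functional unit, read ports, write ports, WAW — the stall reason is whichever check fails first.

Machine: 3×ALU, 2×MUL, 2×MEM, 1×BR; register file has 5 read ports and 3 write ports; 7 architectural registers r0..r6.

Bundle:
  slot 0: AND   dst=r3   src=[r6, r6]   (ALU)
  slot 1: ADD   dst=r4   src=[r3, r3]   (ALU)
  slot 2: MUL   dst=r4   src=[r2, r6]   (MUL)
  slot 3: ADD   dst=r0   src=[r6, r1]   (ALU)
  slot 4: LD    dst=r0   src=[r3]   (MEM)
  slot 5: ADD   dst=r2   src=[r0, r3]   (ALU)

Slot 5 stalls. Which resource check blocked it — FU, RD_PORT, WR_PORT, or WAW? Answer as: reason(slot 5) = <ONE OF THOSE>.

reason(slot 5) = FU

  0. ALU→r3 ⇒ go  {2A/2Mu/2Ld/1B | 4r 2w}
  1. ALU→r4 ⇒ go  {1A/2Mu/2Ld/1B | 3r 1w}
  2. MUL→r4 ⇒ no(WAW)  {1A/2Mu/2Ld/1B | 3r 1w}
  3. ALU→r0 ⇒ go  {0A/2Mu/2Ld/1B | 1r 0w}
  4. MEM→r0 ⇒ no(WR_PORT)  {0A/2Mu/2Ld/1B | 1r 0w}
  5. ALU→r2 ⇒ no(FU)  {0A/2Mu/2Ld/1B | 1r 0w}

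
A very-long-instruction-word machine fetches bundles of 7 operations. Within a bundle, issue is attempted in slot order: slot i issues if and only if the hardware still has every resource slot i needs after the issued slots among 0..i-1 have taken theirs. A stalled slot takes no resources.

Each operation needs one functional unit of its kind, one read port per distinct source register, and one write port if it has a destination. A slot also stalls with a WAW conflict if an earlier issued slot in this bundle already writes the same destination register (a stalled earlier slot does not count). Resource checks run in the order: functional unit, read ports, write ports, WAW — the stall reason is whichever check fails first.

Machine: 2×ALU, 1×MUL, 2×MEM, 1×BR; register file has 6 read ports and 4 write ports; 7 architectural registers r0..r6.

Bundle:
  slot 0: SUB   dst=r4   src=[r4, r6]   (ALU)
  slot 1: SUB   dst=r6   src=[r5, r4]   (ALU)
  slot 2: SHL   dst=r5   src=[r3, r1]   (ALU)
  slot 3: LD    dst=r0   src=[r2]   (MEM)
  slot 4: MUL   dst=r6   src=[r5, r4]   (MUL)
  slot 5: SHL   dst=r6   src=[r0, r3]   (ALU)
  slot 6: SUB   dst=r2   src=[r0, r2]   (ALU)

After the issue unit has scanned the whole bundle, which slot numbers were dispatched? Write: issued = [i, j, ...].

issued = [0, 1, 3]

(0) want 1×ALU +2rd +1wr — yes → AL1|MU1|ME2|BR1|rd4|wr3
(1) want 1×ALU +2rd +1wr — yes → AL0|MU1|ME2|BR1|rd2|wr2
(2) want 1×ALU +2rd +1wr — FU → AL0|MU1|ME2|BR1|rd2|wr2
(3) want 1×MEM +1rd +1wr — yes → AL0|MU1|ME1|BR1|rd1|wr1
(4) want 1×MUL +2rd +1wr — RD_PORT → AL0|MU1|ME1|BR1|rd1|wr1
(5) want 1×ALU +2rd +1wr — FU → AL0|MU1|ME1|BR1|rd1|wr1
(6) want 1×ALU +2rd +1wr — FU → AL0|MU1|ME1|BR1|rd1|wr1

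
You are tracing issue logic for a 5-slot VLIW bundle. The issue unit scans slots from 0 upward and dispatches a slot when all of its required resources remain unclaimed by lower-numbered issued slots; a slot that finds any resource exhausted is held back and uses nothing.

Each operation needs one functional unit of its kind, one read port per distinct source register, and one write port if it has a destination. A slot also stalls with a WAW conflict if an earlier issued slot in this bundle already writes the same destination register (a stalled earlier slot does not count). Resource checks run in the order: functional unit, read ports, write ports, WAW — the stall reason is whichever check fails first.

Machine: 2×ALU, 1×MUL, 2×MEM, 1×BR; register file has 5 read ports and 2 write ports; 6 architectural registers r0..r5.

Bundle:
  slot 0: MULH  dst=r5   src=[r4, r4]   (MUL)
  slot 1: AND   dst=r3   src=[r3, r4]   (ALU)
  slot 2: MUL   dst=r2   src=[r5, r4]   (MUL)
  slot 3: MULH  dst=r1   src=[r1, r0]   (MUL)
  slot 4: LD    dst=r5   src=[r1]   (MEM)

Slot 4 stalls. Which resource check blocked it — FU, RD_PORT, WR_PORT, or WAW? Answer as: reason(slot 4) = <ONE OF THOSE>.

[0] MUL needs rd=1 wr=1: ok; after: ALU=2 MUL=0 MEM=2 BR=1, R=4, W=1
[1] ALU needs rd=2 wr=1: ok; after: ALU=1 MUL=0 MEM=2 BR=1, R=2, W=0
[2] MUL needs rd=2 wr=1: FU; after: ALU=1 MUL=0 MEM=2 BR=1, R=2, W=0
[3] MUL needs rd=2 wr=1: FU; after: ALU=1 MUL=0 MEM=2 BR=1, R=2, W=0
[4] MEM needs rd=1 wr=1: WR_PORT; after: ALU=1 MUL=0 MEM=2 BR=1, R=2, W=0

reason(slot 4) = WR_PORT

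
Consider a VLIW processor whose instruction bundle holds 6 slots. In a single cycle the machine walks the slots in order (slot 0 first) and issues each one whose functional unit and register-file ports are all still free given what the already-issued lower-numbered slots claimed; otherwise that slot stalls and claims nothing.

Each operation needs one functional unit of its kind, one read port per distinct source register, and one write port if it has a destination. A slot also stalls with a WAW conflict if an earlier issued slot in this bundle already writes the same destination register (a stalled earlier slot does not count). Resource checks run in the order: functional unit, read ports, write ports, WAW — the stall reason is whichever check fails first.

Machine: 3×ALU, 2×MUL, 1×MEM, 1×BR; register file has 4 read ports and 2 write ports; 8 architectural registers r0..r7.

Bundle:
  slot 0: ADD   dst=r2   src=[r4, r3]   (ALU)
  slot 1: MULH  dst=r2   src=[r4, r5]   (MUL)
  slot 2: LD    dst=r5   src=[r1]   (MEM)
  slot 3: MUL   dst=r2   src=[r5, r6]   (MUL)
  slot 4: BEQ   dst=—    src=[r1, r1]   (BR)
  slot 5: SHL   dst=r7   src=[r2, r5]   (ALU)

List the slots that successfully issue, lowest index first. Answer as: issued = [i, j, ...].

[0] ALU needs rd=2 wr=1: ok; after: ALU=2 MUL=2 MEM=1 BR=1, R=2, W=1
[1] MUL needs rd=2 wr=1: WAW; after: ALU=2 MUL=2 MEM=1 BR=1, R=2, W=1
[2] MEM needs rd=1 wr=1: ok; after: ALU=2 MUL=2 MEM=0 BR=1, R=1, W=0
[3] MUL needs rd=2 wr=1: RD_PORT; after: ALU=2 MUL=2 MEM=0 BR=1, R=1, W=0
[4] BR needs rd=1 wr=0: ok; after: ALU=2 MUL=2 MEM=0 BR=0, R=0, W=0
[5] ALU needs rd=2 wr=1: RD_PORT; after: ALU=2 MUL=2 MEM=0 BR=0, R=0, W=0

issued = [0, 2, 4]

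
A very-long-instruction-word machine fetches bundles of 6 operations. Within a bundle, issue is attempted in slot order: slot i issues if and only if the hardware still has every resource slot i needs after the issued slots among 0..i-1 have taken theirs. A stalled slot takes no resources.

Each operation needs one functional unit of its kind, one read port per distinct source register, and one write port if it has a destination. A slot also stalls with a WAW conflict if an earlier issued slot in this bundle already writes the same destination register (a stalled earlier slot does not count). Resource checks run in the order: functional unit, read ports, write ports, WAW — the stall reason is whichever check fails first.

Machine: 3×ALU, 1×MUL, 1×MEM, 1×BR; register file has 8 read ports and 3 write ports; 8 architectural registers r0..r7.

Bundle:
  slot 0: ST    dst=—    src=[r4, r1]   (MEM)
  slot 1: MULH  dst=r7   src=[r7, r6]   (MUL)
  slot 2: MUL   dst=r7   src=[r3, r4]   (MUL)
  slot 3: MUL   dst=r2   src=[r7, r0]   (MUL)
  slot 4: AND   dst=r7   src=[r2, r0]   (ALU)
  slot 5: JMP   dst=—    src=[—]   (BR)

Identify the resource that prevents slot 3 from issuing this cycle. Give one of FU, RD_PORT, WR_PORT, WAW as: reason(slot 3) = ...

#0 MEM src=r4,r1 dispatched  <A:3 Mu:1 Ld:0 B:1 rd:6 wr:3>
#1 MUL src=r7,r6 dispatched  <A:3 Mu:0 Ld:0 B:1 rd:4 wr:2>
#2 MUL src=r3,r4 held:FU  <A:3 Mu:0 Ld:0 B:1 rd:4 wr:2>
#3 MUL src=r7,r0 held:FU  <A:3 Mu:0 Ld:0 B:1 rd:4 wr:2>
#4 ALU src=r2,r0 held:WAW  <A:3 Mu:0 Ld:0 B:1 rd:4 wr:2>
#5 BR src=- dispatched  <A:3 Mu:0 Ld:0 B:0 rd:4 wr:2>

reason(slot 3) = FU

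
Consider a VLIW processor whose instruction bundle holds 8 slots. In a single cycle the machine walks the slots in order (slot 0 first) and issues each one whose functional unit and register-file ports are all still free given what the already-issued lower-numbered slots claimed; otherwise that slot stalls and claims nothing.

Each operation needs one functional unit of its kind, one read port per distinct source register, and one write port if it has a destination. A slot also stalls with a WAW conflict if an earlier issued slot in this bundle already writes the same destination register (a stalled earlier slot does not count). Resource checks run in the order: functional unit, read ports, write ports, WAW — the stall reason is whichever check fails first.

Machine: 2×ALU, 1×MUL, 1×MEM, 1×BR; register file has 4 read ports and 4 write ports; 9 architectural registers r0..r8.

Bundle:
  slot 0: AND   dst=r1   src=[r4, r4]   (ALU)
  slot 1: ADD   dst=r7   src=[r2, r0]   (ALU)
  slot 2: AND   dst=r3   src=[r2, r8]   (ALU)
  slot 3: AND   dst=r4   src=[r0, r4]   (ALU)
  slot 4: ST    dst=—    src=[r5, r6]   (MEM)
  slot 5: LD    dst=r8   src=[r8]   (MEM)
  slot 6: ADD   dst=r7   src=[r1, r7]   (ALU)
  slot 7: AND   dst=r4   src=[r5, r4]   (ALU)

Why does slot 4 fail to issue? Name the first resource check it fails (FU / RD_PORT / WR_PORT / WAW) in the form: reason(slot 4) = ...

  0. ALU→r1 ⇒ go  {1A/1Mu/1Ld/1B | 3r 3w}
  1. ALU→r7 ⇒ go  {0A/1Mu/1Ld/1B | 1r 2w}
  2. ALU→r3 ⇒ no(FU)  {0A/1Mu/1Ld/1B | 1r 2w}
  3. ALU→r4 ⇒ no(FU)  {0A/1Mu/1Ld/1B | 1r 2w}
  4. MEM ⇒ no(RD_PORT)  {0A/1Mu/1Ld/1B | 1r 2w}
  5. MEM→r8 ⇒ go  {0A/1Mu/0Ld/1B | 0r 1w}
  6. ALU→r7 ⇒ no(FU)  {0A/1Mu/0Ld/1B | 0r 1w}
  7. ALU→r4 ⇒ no(FU)  {0A/1Mu/0Ld/1B | 0r 1w}

reason(slot 4) = RD_PORT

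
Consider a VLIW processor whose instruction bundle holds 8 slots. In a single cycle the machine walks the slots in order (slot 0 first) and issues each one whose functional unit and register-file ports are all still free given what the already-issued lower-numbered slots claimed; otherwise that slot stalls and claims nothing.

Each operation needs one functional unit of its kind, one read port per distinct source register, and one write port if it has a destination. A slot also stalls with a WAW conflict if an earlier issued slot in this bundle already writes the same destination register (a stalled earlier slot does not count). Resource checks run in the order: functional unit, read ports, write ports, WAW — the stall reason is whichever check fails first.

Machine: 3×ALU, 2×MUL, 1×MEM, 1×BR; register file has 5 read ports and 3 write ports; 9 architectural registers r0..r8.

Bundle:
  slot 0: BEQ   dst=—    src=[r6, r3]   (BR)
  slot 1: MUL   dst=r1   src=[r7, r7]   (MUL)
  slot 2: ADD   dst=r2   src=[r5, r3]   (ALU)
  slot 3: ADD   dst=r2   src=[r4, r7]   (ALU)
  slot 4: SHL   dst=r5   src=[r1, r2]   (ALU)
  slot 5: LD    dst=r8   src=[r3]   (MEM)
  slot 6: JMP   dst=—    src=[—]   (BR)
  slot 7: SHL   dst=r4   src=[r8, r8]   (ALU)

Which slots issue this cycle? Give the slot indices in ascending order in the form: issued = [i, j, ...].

issued = [0, 1, 2]

(0) want 1×BR +2rd +0wr — yes → AL3|MU2|ME1|BR0|rd3|wr3
(1) want 1×MUL +1rd +1wr — yes → AL3|MU1|ME1|BR0|rd2|wr2
(2) want 1×ALU +2rd +1wr — yes → AL2|MU1|ME1|BR0|rd0|wr1
(3) want 1×ALU +2rd +1wr — RD_PORT → AL2|MU1|ME1|BR0|rd0|wr1
(4) want 1×ALU +2rd +1wr — RD_PORT → AL2|MU1|ME1|BR0|rd0|wr1
(5) want 1×MEM +1rd +1wr — RD_PORT → AL2|MU1|ME1|BR0|rd0|wr1
(6) want 1×BR +0rd +0wr — FU → AL2|MU1|ME1|BR0|rd0|wr1
(7) want 1×ALU +1rd +1wr — RD_PORT → AL2|MU1|ME1|BR0|rd0|wr1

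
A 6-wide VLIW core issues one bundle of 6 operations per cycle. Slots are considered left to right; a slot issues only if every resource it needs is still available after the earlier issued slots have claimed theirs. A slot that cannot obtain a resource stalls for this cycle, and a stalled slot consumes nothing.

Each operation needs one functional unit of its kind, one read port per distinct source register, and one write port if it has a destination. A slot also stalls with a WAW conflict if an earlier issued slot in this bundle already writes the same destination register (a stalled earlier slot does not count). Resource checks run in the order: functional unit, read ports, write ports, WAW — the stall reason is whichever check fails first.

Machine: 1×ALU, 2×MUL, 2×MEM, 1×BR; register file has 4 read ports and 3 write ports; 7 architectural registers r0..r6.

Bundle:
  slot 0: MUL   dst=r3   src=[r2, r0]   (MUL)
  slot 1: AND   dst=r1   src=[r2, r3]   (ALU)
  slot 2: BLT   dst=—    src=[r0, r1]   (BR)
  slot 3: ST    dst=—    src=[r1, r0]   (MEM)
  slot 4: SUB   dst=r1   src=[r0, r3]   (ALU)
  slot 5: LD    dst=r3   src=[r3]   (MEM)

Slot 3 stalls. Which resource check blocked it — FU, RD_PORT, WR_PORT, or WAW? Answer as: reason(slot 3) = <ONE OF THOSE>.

reason(slot 3) = RD_PORT

[0] MUL needs rd=2 wr=1: ok; after: ALU=1 MUL=1 MEM=2 BR=1, R=2, W=2
[1] ALU needs rd=2 wr=1: ok; after: ALU=0 MUL=1 MEM=2 BR=1, R=0, W=1
[2] BR needs rd=2 wr=0: RD_PORT; after: ALU=0 MUL=1 MEM=2 BR=1, R=0, W=1
[3] MEM needs rd=2 wr=0: RD_PORT; after: ALU=0 MUL=1 MEM=2 BR=1, R=0, W=1
[4] ALU needs rd=2 wr=1: FU; after: ALU=0 MUL=1 MEM=2 BR=1, R=0, W=1
[5] MEM needs rd=1 wr=1: RD_PORT; after: ALU=0 MUL=1 MEM=2 BR=1, R=0, W=1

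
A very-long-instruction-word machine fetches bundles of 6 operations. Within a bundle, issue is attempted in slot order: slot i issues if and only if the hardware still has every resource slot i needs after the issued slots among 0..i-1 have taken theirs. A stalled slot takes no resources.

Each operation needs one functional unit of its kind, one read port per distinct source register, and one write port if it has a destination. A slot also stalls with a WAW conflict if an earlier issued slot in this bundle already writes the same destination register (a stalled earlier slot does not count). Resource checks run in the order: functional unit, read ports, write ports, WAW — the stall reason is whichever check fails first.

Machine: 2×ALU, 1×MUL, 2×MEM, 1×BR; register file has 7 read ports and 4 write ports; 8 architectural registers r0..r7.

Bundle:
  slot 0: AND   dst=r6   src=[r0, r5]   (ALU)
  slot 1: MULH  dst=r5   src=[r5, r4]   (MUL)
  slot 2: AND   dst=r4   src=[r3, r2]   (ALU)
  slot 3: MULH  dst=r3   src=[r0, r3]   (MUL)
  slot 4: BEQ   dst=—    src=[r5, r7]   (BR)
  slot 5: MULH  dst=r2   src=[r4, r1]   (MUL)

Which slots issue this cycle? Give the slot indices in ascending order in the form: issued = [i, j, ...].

issued = [0, 1, 2]

slot 0 (ALU): ISSUE — free A1,Mu1,Ld2,B1 rp5 wp3
slot 1 (MUL): ISSUE — free A1,Mu0,Ld2,B1 rp3 wp2
slot 2 (ALU): ISSUE — free A0,Mu0,Ld2,B1 rp1 wp1
slot 3 (MUL): stall FU — free A0,Mu0,Ld2,B1 rp1 wp1
slot 4 (BR): stall RD_PORT — free A0,Mu0,Ld2,B1 rp1 wp1
slot 5 (MUL): stall FU — free A0,Mu0,Ld2,B1 rp1 wp1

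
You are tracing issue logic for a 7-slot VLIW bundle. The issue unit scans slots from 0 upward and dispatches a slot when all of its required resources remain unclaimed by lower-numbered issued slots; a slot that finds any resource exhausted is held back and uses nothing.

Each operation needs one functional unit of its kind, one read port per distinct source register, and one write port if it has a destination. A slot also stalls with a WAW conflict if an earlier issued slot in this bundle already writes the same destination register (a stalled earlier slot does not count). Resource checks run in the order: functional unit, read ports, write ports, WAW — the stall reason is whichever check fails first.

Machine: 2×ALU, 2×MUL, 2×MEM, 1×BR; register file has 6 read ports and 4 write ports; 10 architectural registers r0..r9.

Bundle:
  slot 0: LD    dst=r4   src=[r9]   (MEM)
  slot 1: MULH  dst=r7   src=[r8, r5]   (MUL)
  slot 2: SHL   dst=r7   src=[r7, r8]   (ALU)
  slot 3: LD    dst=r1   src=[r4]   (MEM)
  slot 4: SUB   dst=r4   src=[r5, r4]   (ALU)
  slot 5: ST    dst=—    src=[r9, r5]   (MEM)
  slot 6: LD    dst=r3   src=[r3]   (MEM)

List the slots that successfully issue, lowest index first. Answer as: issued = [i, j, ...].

  0. MEM→r4 ⇒ go  {2A/2Mu/1Ld/1B | 5r 3w}
  1. MUL→r7 ⇒ go  {2A/1Mu/1Ld/1B | 3r 2w}
  2. ALU→r7 ⇒ no(WAW)  {2A/1Mu/1Ld/1B | 3r 2w}
  3. MEM→r1 ⇒ go  {2A/1Mu/0Ld/1B | 2r 1w}
  4. ALU→r4 ⇒ no(WAW)  {2A/1Mu/0Ld/1B | 2r 1w}
  5. MEM ⇒ no(FU)  {2A/1Mu/0Ld/1B | 2r 1w}
  6. MEM→r3 ⇒ no(FU)  {2A/1Mu/0Ld/1B | 2r 1w}

issued = [0, 1, 3]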